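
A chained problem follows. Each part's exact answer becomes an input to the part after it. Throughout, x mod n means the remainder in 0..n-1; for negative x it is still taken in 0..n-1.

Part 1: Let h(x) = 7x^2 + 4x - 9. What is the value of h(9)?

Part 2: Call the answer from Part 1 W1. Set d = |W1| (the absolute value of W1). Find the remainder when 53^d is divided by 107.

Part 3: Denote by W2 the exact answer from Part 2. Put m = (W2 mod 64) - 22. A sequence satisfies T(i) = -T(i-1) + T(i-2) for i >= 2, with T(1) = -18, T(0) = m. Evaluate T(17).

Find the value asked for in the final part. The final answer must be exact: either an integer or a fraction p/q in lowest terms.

Part 1: 7*(9)^2 + 4*(9)^1 - 9 = (567) + (36) + (-9) = 594; answer 594
Part 2: W1 = 594; d = 594; squarings mod 107: 53^1=53, 53^2=27, 53^4=87, 53^8=79, 53^16=35, 53^32=48, 53^64=57, 53^128=39, 53^256=23, 53^512=101; 53^594 = 53^2 * 53^16 * 53^64 * 53^512 = 57 (mod 107); answer 57
Part 3: W2 = 57; m = 35; T(2) = -1*(-18) + 1*(35) = 53; iterating: T(2)=53, T(3)=-71, T(4)=124, T(5)=-195, T(6)=319, T(7)=-514, T(8)=833, T(9)=-1347, T(10)=2180, T(11)=-3527, T(12)=5707, T(13)=-9234, T(14)=14941, T(15)=-24175, T(16)=39116, T(17)=-63291; answer -63291

-63291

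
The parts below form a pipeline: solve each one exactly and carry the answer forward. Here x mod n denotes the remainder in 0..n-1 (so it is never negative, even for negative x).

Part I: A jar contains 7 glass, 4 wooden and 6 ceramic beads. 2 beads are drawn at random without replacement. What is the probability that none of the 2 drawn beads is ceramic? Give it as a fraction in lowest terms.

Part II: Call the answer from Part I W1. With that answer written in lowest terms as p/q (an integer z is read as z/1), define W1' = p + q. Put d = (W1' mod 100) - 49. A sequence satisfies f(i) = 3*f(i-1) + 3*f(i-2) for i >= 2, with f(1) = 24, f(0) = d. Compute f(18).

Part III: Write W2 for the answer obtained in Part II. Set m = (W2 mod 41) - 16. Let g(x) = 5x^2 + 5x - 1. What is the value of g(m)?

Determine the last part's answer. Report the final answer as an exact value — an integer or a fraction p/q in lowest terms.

Part I: total draws C(17,2) = 136; favorable C(11,2) = 55; P = 55/136; answer 55/136
Part II: W1 = 55/136; threaded value p + q = 191; d = 42; f(2) = 3*(24) + 3*(42) = 198; iterating: f(2)=198, f(3)=666, f(4)=2592, f(5)=9774, f(6)=37098, f(7)=140616, f(8)=533142, f(9)=2021274, f(10)=7663248, f(11)=29053566, f(12)=110150442, f(13)=417612024, f(14)=1583287398, f(15)=6002698266, f(16)=22757956992, f(17)=86281965774, f(18)=327119768298; answer 327119768298
Part III: W2 = 327119768298; m = -12; 5*(-12)^2 + 5*(-12)^1 - 1 = (720) + (-60) + (-1) = 659; answer 659

659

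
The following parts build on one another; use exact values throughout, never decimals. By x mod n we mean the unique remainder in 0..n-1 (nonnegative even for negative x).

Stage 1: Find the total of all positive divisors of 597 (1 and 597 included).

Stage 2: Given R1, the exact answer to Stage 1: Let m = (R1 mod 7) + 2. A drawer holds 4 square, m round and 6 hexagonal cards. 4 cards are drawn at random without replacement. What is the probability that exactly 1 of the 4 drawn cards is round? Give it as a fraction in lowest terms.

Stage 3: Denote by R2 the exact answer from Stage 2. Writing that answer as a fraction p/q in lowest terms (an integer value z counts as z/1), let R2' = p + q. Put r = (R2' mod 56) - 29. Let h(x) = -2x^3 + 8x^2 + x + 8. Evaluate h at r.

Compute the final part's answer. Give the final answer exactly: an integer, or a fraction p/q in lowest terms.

260

Stage 1: 597 = 3 * 199; sigma = (1 + 3) * (1 + 199) = 4 * 200 = 800; answer 800
Stage 2: R1 = 800; m = 4; total draws C(14,4) = 1001; favorable C(4,1)*C(10,3) = 480; P = 480/1001; answer 480/1001
Stage 3: R2 = 480/1001; threaded value p + q = 1481; r = -4; -2*(-4)^3 + 8*(-4)^2 + 1*(-4)^1 + 8 = (128) + (128) + (-4) + (8) = 260; answer 260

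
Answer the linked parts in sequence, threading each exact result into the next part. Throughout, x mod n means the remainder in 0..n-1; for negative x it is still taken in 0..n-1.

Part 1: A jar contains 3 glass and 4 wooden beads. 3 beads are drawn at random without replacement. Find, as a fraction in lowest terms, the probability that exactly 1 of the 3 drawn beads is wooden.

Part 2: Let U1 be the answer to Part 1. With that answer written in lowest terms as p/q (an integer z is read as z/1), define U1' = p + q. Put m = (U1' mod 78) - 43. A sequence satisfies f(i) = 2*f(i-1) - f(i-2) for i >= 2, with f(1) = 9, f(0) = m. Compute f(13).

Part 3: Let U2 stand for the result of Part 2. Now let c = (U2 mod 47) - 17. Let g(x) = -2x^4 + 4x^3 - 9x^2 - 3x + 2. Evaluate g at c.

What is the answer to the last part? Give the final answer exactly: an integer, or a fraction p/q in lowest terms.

-988

Part 1: total draws C(7,3) = 35; favorable C(4,1)*C(3,2) = 12; P = 12/35; answer 12/35
Part 2: U1 = 12/35; threaded value p + q = 47; m = 4; f(2) = 2*(9) - 1*(4) = 14; iterating: f(2)=14, f(3)=19, f(4)=24, f(5)=29, f(6)=34, f(7)=39, f(8)=44, f(9)=49, f(10)=54, f(11)=59, f(12)=64, f(13)=69; answer 69
Part 3: U2 = 69; c = 5; -2*(5)^4 + 4*(5)^3 - 9*(5)^2 - 3*(5)^1 + 2 = (-1250) + (500) + (-225) + (-15) + (2) = -988; answer -988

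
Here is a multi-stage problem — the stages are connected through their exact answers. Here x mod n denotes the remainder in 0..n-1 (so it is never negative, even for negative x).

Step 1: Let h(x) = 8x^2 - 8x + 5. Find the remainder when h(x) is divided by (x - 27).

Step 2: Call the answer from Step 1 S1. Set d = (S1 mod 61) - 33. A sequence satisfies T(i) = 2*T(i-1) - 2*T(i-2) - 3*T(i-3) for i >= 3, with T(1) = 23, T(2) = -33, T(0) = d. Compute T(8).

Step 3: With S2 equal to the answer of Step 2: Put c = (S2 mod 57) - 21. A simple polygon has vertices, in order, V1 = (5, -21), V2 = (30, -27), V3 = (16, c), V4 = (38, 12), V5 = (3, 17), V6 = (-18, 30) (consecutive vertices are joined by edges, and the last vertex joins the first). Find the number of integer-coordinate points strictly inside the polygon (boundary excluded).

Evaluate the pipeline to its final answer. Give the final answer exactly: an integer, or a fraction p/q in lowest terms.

1236

Step 1: remainder = value at the root: 8*(27)^2 - 8*(27)^1 + 5 = (5832) + (-216) + (5) = 5621; answer 5621
Step 2: S1 = 5621; d = -24; T(3) = 2*(-33) - 2*(23) - 3*(-24) = -40; iterating: T(3)=-40, T(4)=-83, T(5)=13, T(6)=312, T(7)=847, T(8)=1031; answer 1031
Step 3: S2 = 1031; c = -16; cross terms: (5*-27 - 30*-21)=495, (30*-16 - 16*-27)=-48, (16*12 - 38*-16)=800, (38*17 - 3*12)=610, (3*30 - -18*17)=396, (-18*-21 - 5*30)=228; twice the area = |2481| = 2481; area = 2481/2; boundary points = 1 + 1 + 2 + 5 + 1 + 1 = 11; strictly interior points = area - boundary/2 + 1 = 1236; answer 1236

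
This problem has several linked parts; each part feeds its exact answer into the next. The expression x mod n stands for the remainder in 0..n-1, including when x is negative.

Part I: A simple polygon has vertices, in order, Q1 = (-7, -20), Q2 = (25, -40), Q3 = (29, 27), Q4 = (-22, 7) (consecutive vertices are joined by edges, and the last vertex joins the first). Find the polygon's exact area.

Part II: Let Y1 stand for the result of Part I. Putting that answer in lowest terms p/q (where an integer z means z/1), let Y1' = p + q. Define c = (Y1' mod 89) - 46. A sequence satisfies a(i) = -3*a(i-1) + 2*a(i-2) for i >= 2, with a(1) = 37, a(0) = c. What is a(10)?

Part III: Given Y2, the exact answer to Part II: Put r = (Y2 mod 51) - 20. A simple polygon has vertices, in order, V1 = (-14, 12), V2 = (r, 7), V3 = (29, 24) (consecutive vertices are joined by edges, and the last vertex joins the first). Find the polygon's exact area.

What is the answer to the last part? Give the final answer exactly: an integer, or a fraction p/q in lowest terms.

323/2

Part I: cross terms: (-7*-40 - 25*-20)=780, (25*27 - 29*-40)=1835, (29*7 - -22*27)=797, (-22*-20 - -7*7)=489; twice the area = |3901| = 3901; area = 3901/2; answer 3901/2
Part II: Y1 = 3901/2; threaded value p + q = 3903; c = 30; a(2) = -3*(37) + 2*(30) = -51; iterating: a(2)=-51, a(3)=227, a(4)=-783, a(5)=2803, a(6)=-9975, a(7)=35531, a(8)=-126543, a(9)=450691, a(10)=-1605159; answer -1605159
Part III: Y2 = -1605159; r = -5; cross terms: (-14*7 - -5*12)=-38, (-5*24 - 29*7)=-323, (29*12 - -14*24)=684; twice the area = |323| = 323; area = 323/2; answer 323/2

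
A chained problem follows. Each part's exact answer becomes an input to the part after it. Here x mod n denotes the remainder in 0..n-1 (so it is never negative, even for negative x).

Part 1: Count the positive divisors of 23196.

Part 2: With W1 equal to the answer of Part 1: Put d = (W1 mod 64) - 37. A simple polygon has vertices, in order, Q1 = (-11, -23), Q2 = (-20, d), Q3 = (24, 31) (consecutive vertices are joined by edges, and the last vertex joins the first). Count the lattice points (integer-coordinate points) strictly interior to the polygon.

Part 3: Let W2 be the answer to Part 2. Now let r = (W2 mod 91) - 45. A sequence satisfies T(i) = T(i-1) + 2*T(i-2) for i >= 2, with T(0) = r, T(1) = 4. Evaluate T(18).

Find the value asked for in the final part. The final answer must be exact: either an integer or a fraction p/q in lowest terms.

-1485498

Part 1: 23196 = 2^2 * 3 * 1933; number of divisors = (2+1) * (1+1) * (1+1) = 12; answer 12
Part 2: W1 = 12; d = -25; cross terms: (-11*-25 - -20*-23)=-185, (-20*31 - 24*-25)=-20, (24*-23 - -11*31)=-211; twice the area = |-416| = 416; area = 208; boundary points = 1 + 4 + 1 = 6; strictly interior points = area - boundary/2 + 1 = 206; answer 206
Part 3: W2 = 206; r = -21; T(2) = 1*(4) + 2*(-21) = -38; iterating: T(2)=-38, T(3)=-30, T(4)=-106, T(5)=-166, T(6)=-378, T(7)=-710, T(8)=-1466, T(9)=-2886, T(10)=-5818, T(11)=-11590, T(12)=-23226, T(13)=-46406, T(14)=-92858, T(15)=-185670, T(16)=-371386, T(17)=-742726, T(18)=-1485498; answer -1485498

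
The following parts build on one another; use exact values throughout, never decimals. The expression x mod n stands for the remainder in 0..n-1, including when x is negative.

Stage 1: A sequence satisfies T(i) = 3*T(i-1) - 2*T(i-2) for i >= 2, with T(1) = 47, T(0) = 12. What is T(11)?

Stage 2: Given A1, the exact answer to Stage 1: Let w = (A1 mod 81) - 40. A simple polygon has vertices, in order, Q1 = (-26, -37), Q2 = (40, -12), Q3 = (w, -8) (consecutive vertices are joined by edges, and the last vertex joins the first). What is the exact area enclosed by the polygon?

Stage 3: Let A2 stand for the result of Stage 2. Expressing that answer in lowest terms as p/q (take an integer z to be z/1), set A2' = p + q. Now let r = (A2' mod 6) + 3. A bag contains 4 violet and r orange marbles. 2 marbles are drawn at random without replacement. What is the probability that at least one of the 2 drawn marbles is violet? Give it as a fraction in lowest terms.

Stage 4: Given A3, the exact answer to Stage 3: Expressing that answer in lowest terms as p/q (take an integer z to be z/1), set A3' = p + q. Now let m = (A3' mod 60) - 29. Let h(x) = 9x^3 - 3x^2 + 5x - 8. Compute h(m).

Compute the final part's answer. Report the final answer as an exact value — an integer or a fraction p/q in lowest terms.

Stage 1: T(2) = 3*(47) - 2*(12) = 117; iterating: T(2)=117, T(3)=257, T(4)=537, T(5)=1097, T(6)=2217, T(7)=4457, T(8)=8937, T(9)=17897, T(10)=35817, T(11)=71657; answer 71657
Stage 2: A1 = 71657; w = 13; cross terms: (-26*-12 - 40*-37)=1792, (40*-8 - 13*-12)=-164, (13*-37 - -26*-8)=-689; twice the area = |939| = 939; area = 939/2; answer 939/2
Stage 3: A2 = 939/2; threaded value p + q = 941; r = 8; total draws C(12,2) = 66; complement C(8,2) = 28; favorable 66 - 28 = 38; P = 19/33; answer 19/33
Stage 4: A3 = 19/33; threaded value p + q = 52; m = 23; 9*(23)^3 - 3*(23)^2 + 5*(23)^1 - 8 = (109503) + (-1587) + (115) + (-8) = 108023; answer 108023

108023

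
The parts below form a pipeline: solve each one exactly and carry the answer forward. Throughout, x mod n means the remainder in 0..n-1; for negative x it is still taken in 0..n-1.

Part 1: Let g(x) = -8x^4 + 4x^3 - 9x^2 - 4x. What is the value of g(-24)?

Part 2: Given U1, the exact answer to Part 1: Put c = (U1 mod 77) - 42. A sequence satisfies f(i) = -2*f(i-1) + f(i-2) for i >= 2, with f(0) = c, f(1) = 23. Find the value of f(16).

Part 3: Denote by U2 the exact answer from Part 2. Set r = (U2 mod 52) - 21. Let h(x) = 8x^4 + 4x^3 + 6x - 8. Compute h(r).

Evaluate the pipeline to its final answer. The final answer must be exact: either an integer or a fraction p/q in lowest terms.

2709640

Part 1: -8*(-24)^4 + 4*(-24)^3 - 9*(-24)^2 - 4*(-24)^1 = (-2654208) + (-55296) + (-5184) + (96) = -2714592; answer -2714592
Part 2: U1 = -2714592; c = 1; f(2) = -2*(23) + 1*(1) = -45; iterating: f(2)=-45, f(3)=113, f(4)=-271, f(5)=655, f(6)=-1581, f(7)=3817, f(8)=-9215, f(9)=22247, f(10)=-53709, f(11)=129665, f(12)=-313039, f(13)=755743, f(14)=-1824525, f(15)=4404793, f(16)=-10634111; answer -10634111
Part 3: U2 = -10634111; r = 24; 8*(24)^4 + 4*(24)^3 + 6*(24)^1 - 8 = (2654208) + (55296) + (144) + (-8) = 2709640; answer 2709640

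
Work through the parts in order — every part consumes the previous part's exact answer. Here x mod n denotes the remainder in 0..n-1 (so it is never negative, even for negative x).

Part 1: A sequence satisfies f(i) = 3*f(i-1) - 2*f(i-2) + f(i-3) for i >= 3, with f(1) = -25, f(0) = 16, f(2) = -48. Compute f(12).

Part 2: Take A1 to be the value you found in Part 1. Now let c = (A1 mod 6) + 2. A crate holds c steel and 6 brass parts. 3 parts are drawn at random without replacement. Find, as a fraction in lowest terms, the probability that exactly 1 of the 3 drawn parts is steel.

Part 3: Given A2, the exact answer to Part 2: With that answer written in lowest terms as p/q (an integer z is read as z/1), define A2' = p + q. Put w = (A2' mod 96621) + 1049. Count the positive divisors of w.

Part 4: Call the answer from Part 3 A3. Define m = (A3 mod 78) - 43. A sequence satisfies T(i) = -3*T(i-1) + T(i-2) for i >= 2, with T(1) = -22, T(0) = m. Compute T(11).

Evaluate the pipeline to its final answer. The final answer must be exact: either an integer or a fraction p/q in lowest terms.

Part 1: f(3) = 3*(-48) - 2*(-25) + 1*(16) = -78; iterating: f(3)=-78, f(4)=-163, f(5)=-381, f(6)=-895, f(7)=-2086, f(8)=-4849, f(9)=-11270, f(10)=-26198, f(11)=-60903, f(12)=-141583; answer -141583
Part 2: A1 = -141583; c = 7; total draws C(13,3) = 286; favorable C(7,1)*C(6,2) = 105; P = 105/286; answer 105/286
Part 3: A2 = 105/286; threaded value p + q = 391; w = 1440; 1440 = 2^5 * 3^2 * 5; number of divisors = (5+1) * (2+1) * (1+1) = 36; answer 36
Part 4: A3 = 36; m = -7; T(2) = -3*(-22) + 1*(-7) = 59; iterating: T(2)=59, T(3)=-199, T(4)=656, T(5)=-2167, T(6)=7157, T(7)=-23638, T(8)=78071, T(9)=-257851, T(10)=851624, T(11)=-2812723; answer -2812723

-2812723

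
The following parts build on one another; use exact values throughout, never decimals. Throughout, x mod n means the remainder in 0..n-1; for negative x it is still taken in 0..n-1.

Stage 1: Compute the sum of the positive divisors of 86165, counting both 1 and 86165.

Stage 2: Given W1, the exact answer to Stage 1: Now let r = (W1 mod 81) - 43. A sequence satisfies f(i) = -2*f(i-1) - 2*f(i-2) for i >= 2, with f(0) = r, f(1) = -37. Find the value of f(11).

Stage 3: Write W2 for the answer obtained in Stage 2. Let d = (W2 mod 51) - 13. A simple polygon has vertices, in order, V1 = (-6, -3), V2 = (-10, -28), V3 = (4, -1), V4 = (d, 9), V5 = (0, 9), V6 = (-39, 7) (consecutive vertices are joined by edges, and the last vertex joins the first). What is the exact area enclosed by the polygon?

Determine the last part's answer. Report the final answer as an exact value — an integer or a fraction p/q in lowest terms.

503

Stage 1: 86165 = 5 * 19 * 907; sigma = (1 + 5) * (1 + 19) * (1 + 907) = 6 * 20 * 908 = 108960; answer 108960
Stage 2: W1 = 108960; r = -28; f(2) = -2*(-37) - 2*(-28) = 130; iterating: f(2)=130, f(3)=-186, f(4)=112, f(5)=148, f(6)=-520, f(7)=744, f(8)=-448, f(9)=-592, f(10)=2080, f(11)=-2976; answer -2976
Stage 3: W2 = -2976; d = 20; cross terms: (-6*-28 - -10*-3)=138, (-10*-1 - 4*-28)=122, (4*9 - 20*-1)=56, (20*9 - 0*9)=180, (0*7 - -39*9)=351, (-39*-3 - -6*7)=159; twice the area = |1006| = 1006; area = 503; answer 503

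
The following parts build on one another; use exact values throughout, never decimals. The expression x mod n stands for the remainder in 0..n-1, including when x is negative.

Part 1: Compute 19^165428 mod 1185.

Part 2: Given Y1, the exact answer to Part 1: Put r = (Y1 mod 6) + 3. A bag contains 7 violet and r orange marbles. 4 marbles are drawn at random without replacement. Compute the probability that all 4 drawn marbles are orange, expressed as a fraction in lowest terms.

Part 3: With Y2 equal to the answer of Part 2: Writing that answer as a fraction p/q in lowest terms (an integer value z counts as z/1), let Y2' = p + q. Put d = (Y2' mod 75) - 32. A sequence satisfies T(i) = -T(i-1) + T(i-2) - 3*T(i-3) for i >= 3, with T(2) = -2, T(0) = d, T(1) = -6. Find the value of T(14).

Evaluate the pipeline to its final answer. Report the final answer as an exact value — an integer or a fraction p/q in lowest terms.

296480

Part 1: squarings mod 1185: 19^1=19, 19^2=361, 19^4=1156, 19^8=841, 19^16=1021, 19^32=826, 19^64=901, 19^128=76, 19^256=1036, 19^512=871, 19^1024=241, 19^2048=16, 19^4096=256, 19^8192=361, 19^16384=1156, 19^32768=841, 19^65536=1021, 19^131072=826; 19^165428 = 19^4 * 19^16 * 19^32 * 19^512 * 19^1024 * 19^32768 * 19^131072 = 1126 (mod 1185); answer 1126
Part 2: Y1 = 1126; r = 7; total draws C(14,4) = 1001; favorable C(7,4) = 35; P = 5/143; answer 5/143
Part 3: Y2 = 5/143; threaded value p + q = 148; d = 41; T(3) = -1*(-2) + 1*(-6) - 3*(41) = -127; iterating: T(3)=-127, T(4)=143, T(5)=-264, T(6)=788, T(7)=-1481, T(8)=3061, T(9)=-6906, T(10)=14410, T(11)=-30499, T(12)=65627, T(13)=-139356, T(14)=296480; answer 296480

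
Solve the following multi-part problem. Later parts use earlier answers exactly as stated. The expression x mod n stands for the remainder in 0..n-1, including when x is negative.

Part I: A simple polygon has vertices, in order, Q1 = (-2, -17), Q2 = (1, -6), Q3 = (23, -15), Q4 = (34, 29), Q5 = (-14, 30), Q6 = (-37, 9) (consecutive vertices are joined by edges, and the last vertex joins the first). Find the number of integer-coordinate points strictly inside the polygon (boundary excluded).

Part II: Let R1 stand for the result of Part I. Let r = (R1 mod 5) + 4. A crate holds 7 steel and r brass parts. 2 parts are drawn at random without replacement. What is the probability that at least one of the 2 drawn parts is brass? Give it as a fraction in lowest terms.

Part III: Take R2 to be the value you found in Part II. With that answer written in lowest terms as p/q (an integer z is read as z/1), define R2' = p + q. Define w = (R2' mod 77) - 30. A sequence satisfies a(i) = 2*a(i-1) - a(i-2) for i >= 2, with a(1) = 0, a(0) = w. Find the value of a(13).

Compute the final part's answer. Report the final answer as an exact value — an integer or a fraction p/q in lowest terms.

Part I: cross terms: (-2*-6 - 1*-17)=29, (1*-15 - 23*-6)=123, (23*29 - 34*-15)=1177, (34*30 - -14*29)=1426, (-14*9 - -37*30)=984, (-37*-17 - -2*9)=647; twice the area = |4386| = 4386; area = 2193; boundary points = 1 + 1 + 11 + 1 + 1 + 1 = 16; strictly interior points = area - boundary/2 + 1 = 2186; answer 2186
Part II: R1 = 2186; r = 5; total draws C(12,2) = 66; complement C(7,2) = 21; favorable 66 - 21 = 45; P = 15/22; answer 15/22
Part III: R2 = 15/22; threaded value p + q = 37; w = 7; a(2) = 2*(0) - 1*(7) = -7; iterating: a(2)=-7, a(3)=-14, a(4)=-21, a(5)=-28, a(6)=-35, a(7)=-42, a(8)=-49, a(9)=-56, a(10)=-63, a(11)=-70, a(12)=-77, a(13)=-84; answer -84

-84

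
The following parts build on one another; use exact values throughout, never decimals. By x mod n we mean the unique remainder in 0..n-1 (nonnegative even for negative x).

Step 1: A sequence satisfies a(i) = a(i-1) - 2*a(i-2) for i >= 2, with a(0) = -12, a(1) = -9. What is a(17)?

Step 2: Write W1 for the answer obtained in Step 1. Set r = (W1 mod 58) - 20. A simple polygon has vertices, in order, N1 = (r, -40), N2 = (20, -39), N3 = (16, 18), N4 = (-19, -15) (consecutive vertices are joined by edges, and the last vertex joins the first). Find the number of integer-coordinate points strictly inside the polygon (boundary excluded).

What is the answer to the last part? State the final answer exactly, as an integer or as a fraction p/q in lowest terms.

1262

Step 1: a(2) = 1*(-9) - 2*(-12) = 15; iterating: a(2)=15, a(3)=33, a(4)=3, a(5)=-63, a(6)=-69, a(7)=57, a(8)=195, a(9)=81, a(10)=-309, a(11)=-471, a(12)=147, a(13)=1089, a(14)=795, a(15)=-1383, a(16)=-2973, a(17)=-207; answer -207
Step 2: W1 = -207; r = 5; cross terms: (5*-39 - 20*-40)=605, (20*18 - 16*-39)=984, (16*-15 - -19*18)=102, (-19*-40 - 5*-15)=835; twice the area = |2526| = 2526; area = 1263; boundary points = 1 + 1 + 1 + 1 = 4; strictly interior points = area - boundary/2 + 1 = 1262; answer 1262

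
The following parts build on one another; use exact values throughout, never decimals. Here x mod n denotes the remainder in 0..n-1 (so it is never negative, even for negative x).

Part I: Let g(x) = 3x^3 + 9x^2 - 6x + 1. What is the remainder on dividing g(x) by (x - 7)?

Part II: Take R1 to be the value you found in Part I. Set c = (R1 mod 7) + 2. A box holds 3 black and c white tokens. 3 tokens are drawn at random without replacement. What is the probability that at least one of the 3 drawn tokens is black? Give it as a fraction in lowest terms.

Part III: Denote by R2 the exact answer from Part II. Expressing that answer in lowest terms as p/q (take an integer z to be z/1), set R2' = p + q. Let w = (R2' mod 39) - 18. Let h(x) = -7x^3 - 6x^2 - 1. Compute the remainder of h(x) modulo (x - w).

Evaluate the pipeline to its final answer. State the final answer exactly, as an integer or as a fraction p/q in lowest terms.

38879

Part I: remainder = value at the root: 3*(7)^3 + 9*(7)^2 - 6*(7)^1 + 1 = (1029) + (441) + (-42) + (1) = 1429; answer 1429
Part II: R1 = 1429; c = 3; total draws C(6,3) = 20; complement C(3,3) = 1; favorable 20 - 1 = 19; P = 19/20; answer 19/20
Part III: R2 = 19/20; threaded value p + q = 39; w = -18; remainder = value at the root: -7*(-18)^3 - 6*(-18)^2 - 1 = (40824) + (-1944) + (-1) = 38879; answer 38879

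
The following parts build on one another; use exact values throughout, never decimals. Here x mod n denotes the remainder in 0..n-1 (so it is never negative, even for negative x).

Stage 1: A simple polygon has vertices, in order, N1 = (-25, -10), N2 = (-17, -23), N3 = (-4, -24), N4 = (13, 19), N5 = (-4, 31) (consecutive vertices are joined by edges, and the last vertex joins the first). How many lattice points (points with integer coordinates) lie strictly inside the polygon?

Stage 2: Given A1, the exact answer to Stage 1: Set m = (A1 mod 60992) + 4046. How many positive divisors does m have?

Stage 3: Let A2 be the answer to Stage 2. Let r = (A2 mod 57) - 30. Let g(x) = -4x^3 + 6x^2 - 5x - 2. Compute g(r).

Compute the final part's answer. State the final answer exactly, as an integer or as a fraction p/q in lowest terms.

12220

Stage 1: cross terms: (-25*-23 - -17*-10)=405, (-17*-24 - -4*-23)=316, (-4*19 - 13*-24)=236, (13*31 - -4*19)=479, (-4*-10 - -25*31)=815; twice the area = |2251| = 2251; area = 2251/2; boundary points = 1 + 1 + 1 + 1 + 1 = 5; strictly interior points = area - boundary/2 + 1 = 1124; answer 1124
Stage 2: A1 = 1124; m = 5170; 5170 = 2 * 5 * 11 * 47; number of divisors = (1+1) * (1+1) * (1+1) * (1+1) = 16; answer 16
Stage 3: A2 = 16; r = -14; -4*(-14)^3 + 6*(-14)^2 - 5*(-14)^1 - 2 = (10976) + (1176) + (70) + (-2) = 12220; answer 12220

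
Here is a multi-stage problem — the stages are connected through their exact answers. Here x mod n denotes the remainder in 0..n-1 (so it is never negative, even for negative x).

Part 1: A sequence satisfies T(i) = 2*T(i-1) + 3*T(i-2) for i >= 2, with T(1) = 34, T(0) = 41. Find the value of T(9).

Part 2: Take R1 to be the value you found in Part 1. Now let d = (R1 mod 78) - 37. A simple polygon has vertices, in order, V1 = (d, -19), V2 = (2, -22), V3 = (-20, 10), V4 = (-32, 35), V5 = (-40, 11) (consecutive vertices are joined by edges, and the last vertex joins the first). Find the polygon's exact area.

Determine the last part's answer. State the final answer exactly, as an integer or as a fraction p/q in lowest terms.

Part 1: T(2) = 2*(34) + 3*(41) = 191; iterating: T(2)=191, T(3)=484, T(4)=1541, T(5)=4534, T(6)=13691, T(7)=40984, T(8)=123041, T(9)=369034; answer 369034
Part 2: R1 = 369034; d = -21; cross terms: (-21*-22 - 2*-19)=500, (2*10 - -20*-22)=-420, (-20*35 - -32*10)=-380, (-32*11 - -40*35)=1048, (-40*-19 - -21*11)=991; twice the area = |1739| = 1739; area = 1739/2; answer 1739/2

1739/2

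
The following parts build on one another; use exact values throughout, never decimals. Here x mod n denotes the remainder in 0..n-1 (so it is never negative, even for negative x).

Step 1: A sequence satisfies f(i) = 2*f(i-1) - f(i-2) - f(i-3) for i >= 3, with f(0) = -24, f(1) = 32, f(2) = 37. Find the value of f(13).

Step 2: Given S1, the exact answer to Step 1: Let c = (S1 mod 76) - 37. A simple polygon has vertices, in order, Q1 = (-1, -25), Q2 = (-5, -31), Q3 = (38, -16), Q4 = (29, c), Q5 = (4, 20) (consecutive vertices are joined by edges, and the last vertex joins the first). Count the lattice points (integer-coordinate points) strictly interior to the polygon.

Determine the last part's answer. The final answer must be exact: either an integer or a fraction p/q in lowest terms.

Step 1: f(3) = 2*(37) - 1*(32) - 1*(-24) = 66; iterating: f(3)=66, f(4)=63, f(5)=23, f(6)=-83, f(7)=-252, f(8)=-444, f(9)=-553, f(10)=-410, f(11)=177, f(12)=1317, f(13)=2867; answer 2867
Step 2: S1 = 2867; c = 18; cross terms: (-1*-31 - -5*-25)=-94, (-5*-16 - 38*-31)=1258, (38*18 - 29*-16)=1148, (29*20 - 4*18)=508, (4*-25 - -1*20)=-80; twice the area = |2740| = 2740; area = 1370; boundary points = 2 + 1 + 1 + 1 + 5 = 10; strictly interior points = area - boundary/2 + 1 = 1366; answer 1366

1366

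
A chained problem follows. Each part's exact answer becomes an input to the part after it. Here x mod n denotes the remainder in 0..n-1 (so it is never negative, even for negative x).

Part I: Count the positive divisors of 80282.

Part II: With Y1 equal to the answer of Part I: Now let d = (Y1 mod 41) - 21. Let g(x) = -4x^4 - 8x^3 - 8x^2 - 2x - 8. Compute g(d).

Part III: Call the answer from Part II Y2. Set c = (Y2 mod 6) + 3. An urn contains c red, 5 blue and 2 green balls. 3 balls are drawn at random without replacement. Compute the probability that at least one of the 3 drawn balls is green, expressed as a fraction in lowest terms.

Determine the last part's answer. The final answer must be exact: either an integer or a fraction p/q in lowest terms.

5/11

Part I: 80282 = 2 * 137 * 293; number of divisors = (1+1) * (1+1) * (1+1) = 8; answer 8
Part II: Y1 = 8; d = -13; -4*(-13)^4 - 8*(-13)^3 - 8*(-13)^2 - 2*(-13)^1 - 8 = (-114244) + (17576) + (-1352) + (26) + (-8) = -98002; answer -98002
Part III: Y2 = -98002; c = 5; total draws C(12,3) = 220; complement C(10,3) = 120; favorable 220 - 120 = 100; P = 5/11; answer 5/11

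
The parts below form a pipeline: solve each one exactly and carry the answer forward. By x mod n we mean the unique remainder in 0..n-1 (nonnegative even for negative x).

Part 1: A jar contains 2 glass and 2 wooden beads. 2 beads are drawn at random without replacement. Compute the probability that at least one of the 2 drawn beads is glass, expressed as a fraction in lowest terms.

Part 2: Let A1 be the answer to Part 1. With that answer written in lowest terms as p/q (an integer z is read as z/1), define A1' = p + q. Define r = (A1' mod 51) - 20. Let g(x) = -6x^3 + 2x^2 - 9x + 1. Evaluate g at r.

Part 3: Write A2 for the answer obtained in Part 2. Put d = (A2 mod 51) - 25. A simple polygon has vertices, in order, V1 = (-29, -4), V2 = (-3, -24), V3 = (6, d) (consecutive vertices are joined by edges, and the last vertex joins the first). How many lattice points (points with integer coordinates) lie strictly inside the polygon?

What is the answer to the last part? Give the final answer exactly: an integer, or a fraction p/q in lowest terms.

Part 1: total draws C(4,2) = 6; complement C(2,2) = 1; favorable 6 - 1 = 5; P = 5/6; answer 5/6
Part 2: A1 = 5/6; threaded value p + q = 11; r = -9; -6*(-9)^3 + 2*(-9)^2 - 9*(-9)^1 + 1 = (4374) + (162) + (81) + (1) = 4618; answer 4618
Part 3: A2 = 4618; d = 3; cross terms: (-29*-24 - -3*-4)=684, (-3*3 - 6*-24)=135, (6*-4 - -29*3)=63; twice the area = |882| = 882; area = 441; boundary points = 2 + 9 + 7 = 18; strictly interior points = area - boundary/2 + 1 = 433; answer 433

433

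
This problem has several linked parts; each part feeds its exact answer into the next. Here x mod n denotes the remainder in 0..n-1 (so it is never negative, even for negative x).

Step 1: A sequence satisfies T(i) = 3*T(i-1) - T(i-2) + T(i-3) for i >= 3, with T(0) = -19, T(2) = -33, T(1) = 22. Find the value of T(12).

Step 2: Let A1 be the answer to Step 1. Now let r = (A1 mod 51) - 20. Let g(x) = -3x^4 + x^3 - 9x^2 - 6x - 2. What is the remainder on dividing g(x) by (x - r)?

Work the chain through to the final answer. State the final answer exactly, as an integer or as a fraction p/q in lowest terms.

-9

Step 1: T(3) = 3*(-33) - 1*(22) + 1*(-19) = -140; iterating: T(3)=-140, T(4)=-365, T(5)=-988, T(6)=-2739, T(7)=-7594, T(8)=-21031, T(9)=-58238, T(10)=-161277, T(11)=-446624, T(12)=-1236833; answer -1236833
Step 2: A1 = -1236833; r = -1; remainder = value at the root: -3*(-1)^4 + 1*(-1)^3 - 9*(-1)^2 - 6*(-1)^1 - 2 = (-3) + (-1) + (-9) + (6) + (-2) = -9; answer -9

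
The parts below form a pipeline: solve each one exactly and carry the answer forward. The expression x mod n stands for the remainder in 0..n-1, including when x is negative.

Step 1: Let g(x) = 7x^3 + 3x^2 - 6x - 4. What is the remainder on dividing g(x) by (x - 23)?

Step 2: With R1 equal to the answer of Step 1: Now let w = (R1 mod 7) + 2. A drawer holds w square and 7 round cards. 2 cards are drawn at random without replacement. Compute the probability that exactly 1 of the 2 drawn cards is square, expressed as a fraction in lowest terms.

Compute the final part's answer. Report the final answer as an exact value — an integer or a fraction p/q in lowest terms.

35/66

Step 1: remainder = value at the root: 7*(23)^3 + 3*(23)^2 - 6*(23)^1 - 4 = (85169) + (1587) + (-138) + (-4) = 86614; answer 86614
Step 2: R1 = 86614; w = 5; total draws C(12,2) = 66; favorable C(5,1)*C(7,1) = 35; P = 35/66; answer 35/66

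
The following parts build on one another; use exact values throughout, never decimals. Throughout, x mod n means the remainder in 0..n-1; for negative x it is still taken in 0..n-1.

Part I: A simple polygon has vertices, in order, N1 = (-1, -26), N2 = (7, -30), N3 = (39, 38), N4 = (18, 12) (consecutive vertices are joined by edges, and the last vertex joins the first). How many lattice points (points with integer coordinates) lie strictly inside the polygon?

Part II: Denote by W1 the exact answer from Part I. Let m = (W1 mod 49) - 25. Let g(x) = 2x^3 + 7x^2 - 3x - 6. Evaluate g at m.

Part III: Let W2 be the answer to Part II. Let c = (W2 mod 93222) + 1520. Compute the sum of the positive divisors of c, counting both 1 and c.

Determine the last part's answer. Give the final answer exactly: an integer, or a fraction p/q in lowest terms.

6600

Part I: cross terms: (-1*-30 - 7*-26)=212, (7*38 - 39*-30)=1436, (39*12 - 18*38)=-216, (18*-26 - -1*12)=-456; twice the area = |976| = 976; area = 488; boundary points = 4 + 4 + 1 + 19 = 28; strictly interior points = area - boundary/2 + 1 = 475; answer 475
Part II: W1 = 475; m = 9; 2*(9)^3 + 7*(9)^2 - 3*(9)^1 - 6 = (1458) + (567) + (-27) + (-6) = 1992; answer 1992
Part III: W2 = 1992; c = 3512; 3512 = 2^3 * 439; sigma = (1 + 2 + 4 + 8) * (1 + 439) = 15 * 440 = 6600; answer 6600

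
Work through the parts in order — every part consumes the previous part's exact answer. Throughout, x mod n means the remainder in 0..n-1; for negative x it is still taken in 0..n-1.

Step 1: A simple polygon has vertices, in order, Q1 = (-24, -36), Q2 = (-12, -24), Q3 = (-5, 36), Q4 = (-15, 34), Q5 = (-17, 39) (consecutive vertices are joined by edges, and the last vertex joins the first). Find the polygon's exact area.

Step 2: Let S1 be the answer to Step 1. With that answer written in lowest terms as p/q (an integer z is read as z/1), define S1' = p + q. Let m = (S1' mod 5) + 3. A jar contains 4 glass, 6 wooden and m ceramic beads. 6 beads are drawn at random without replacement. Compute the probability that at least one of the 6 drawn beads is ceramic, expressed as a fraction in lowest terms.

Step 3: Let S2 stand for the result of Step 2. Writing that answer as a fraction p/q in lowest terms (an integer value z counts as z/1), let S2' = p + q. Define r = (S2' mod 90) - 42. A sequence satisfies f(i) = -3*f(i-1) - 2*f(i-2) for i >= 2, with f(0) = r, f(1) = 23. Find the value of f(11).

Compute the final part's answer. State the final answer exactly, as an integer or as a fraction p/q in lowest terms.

Step 1: cross terms: (-24*-24 - -12*-36)=144, (-12*36 - -5*-24)=-552, (-5*34 - -15*36)=370, (-15*39 - -17*34)=-7, (-17*-36 - -24*39)=1548; twice the area = |1503| = 1503; area = 1503/2; answer 1503/2
Step 2: S1 = 1503/2; threaded value p + q = 1505; m = 3; total draws C(13,6) = 1716; complement C(10,6) = 210; favorable 1716 - 210 = 1506; P = 251/286; answer 251/286
Step 3: S2 = 251/286; threaded value p + q = 537; r = 45; f(2) = -3*(23) - 2*(45) = -159; iterating: f(2)=-159, f(3)=431, f(4)=-975, f(5)=2063, f(6)=-4239, f(7)=8591, f(8)=-17295, f(9)=34703, f(10)=-69519, f(11)=139151; answer 139151

139151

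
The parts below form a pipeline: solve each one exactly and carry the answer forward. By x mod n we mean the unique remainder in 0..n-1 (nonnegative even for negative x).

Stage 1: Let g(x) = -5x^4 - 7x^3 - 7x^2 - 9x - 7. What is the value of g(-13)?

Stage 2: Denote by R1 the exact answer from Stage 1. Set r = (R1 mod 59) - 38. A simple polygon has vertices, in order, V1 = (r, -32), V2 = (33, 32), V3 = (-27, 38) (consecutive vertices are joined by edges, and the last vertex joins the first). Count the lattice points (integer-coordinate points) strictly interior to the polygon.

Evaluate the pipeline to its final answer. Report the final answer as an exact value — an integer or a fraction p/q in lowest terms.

2119

Stage 1: -5*(-13)^4 - 7*(-13)^3 - 7*(-13)^2 - 9*(-13)^1 - 7 = (-142805) + (15379) + (-1183) + (117) + (-7) = -128499; answer -128499
Stage 2: R1 = -128499; r = -35; cross terms: (-35*32 - 33*-32)=-64, (33*38 - -27*32)=2118, (-27*-32 - -35*38)=2194; twice the area = |4248| = 4248; area = 2124; boundary points = 4 + 6 + 2 = 12; strictly interior points = area - boundary/2 + 1 = 2119; answer 2119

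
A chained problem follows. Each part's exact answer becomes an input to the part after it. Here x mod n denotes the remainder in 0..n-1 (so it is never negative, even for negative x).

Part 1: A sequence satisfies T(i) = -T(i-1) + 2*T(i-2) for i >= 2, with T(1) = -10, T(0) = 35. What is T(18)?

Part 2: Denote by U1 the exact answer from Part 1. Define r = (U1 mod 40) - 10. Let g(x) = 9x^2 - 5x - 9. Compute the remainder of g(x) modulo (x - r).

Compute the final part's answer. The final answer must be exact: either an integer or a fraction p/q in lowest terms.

841

Part 1: T(2) = -1*(-10) + 2*(35) = 80; iterating: T(2)=80, T(3)=-100, T(4)=260, T(5)=-460, T(6)=980, T(7)=-1900, T(8)=3860, T(9)=-7660, T(10)=15380, T(11)=-30700, T(12)=61460, T(13)=-122860, T(14)=245780, T(15)=-491500, T(16)=983060, T(17)=-1966060, T(18)=3932180; answer 3932180
Part 2: U1 = 3932180; r = 10; remainder = value at the root: 9*(10)^2 - 5*(10)^1 - 9 = (900) + (-50) + (-9) = 841; answer 841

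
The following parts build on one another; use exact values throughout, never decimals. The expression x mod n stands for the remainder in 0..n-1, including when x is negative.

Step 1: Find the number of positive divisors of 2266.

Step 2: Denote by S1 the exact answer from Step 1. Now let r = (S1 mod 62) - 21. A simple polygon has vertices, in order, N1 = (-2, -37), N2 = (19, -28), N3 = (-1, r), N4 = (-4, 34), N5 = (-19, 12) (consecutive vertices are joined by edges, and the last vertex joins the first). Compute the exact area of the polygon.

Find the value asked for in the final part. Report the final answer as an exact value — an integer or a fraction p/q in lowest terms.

Step 1: 2266 = 2 * 11 * 103; number of divisors = (1+1) * (1+1) * (1+1) = 8; answer 8
Step 2: S1 = 8; r = -13; cross terms: (-2*-28 - 19*-37)=759, (19*-13 - -1*-28)=-275, (-1*34 - -4*-13)=-86, (-4*12 - -19*34)=598, (-19*-37 - -2*12)=727; twice the area = |1723| = 1723; area = 1723/2; answer 1723/2

1723/2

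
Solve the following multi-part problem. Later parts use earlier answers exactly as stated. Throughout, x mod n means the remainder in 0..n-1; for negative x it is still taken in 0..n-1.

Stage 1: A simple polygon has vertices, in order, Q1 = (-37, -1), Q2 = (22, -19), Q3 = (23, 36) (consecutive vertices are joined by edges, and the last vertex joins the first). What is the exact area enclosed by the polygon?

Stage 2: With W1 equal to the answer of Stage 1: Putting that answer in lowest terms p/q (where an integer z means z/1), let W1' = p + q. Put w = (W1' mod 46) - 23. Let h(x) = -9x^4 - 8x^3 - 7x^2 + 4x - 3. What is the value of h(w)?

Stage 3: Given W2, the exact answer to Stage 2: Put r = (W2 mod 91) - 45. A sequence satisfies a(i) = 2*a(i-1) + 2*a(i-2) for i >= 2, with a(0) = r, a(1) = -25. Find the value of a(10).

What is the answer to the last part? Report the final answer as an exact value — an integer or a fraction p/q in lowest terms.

Stage 1: cross terms: (-37*-19 - 22*-1)=725, (22*36 - 23*-19)=1229, (23*-1 - -37*36)=1309; twice the area = |3263| = 3263; area = 3263/2; answer 3263/2
Stage 2: W1 = 3263/2; threaded value p + q = 3265; w = 22; -9*(22)^4 - 8*(22)^3 - 7*(22)^2 + 4*(22)^1 - 3 = (-2108304) + (-85184) + (-3388) + (88) + (-3) = -2196791; answer -2196791
Stage 3: W2 = -2196791; r = -5; a(2) = 2*(-25) + 2*(-5) = -60; iterating: a(2)=-60, a(3)=-170, a(4)=-460, a(5)=-1260, a(6)=-3440, a(7)=-9400, a(8)=-25680, a(9)=-70160, a(10)=-191680; answer -191680

-191680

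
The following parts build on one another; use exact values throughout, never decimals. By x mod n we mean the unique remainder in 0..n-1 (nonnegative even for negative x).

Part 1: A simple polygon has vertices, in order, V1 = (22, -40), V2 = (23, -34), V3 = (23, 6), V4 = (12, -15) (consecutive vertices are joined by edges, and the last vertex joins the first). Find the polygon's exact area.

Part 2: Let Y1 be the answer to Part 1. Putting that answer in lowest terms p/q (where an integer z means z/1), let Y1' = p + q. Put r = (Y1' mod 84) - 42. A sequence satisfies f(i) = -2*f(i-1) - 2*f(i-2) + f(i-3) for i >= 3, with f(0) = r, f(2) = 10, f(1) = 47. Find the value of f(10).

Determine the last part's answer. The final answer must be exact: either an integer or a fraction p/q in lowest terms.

Part 1: cross terms: (22*-34 - 23*-40)=172, (23*6 - 23*-34)=920, (23*-15 - 12*6)=-417, (12*-40 - 22*-15)=-150; twice the area = |525| = 525; area = 525/2; answer 525/2
Part 2: Y1 = 525/2; threaded value p + q = 527; r = -19; f(3) = -2*(10) - 2*(47) + 1*(-19) = -133; iterating: f(3)=-133, f(4)=293, f(5)=-310, f(6)=-99, f(7)=1111, f(8)=-2334, f(9)=2347, f(10)=1085; answer 1085

1085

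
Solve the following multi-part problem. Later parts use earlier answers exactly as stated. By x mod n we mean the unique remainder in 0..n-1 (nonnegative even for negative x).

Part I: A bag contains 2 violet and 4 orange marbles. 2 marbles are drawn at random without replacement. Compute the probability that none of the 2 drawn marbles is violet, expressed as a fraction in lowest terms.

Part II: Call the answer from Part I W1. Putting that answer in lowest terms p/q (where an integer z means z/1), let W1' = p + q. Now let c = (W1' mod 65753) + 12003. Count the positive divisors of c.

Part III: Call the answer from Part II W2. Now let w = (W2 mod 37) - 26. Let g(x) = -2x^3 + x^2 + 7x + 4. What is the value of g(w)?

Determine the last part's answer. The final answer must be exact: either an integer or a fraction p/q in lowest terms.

Part I: total draws C(6,2) = 15; favorable C(4,2) = 6; P = 2/5; answer 2/5
Part II: W1 = 2/5; threaded value p + q = 7; c = 12010; 12010 = 2 * 5 * 1201; number of divisors = (1+1) * (1+1) * (1+1) = 8; answer 8
Part III: W2 = 8; w = -18; -2*(-18)^3 + 1*(-18)^2 + 7*(-18)^1 + 4 = (11664) + (324) + (-126) + (4) = 11866; answer 11866

11866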